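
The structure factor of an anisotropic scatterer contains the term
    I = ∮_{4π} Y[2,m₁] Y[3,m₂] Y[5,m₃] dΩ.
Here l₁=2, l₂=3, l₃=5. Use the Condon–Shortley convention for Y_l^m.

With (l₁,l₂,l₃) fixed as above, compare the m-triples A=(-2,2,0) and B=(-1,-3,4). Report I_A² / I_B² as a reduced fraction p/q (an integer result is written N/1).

Same 2,3,5: normalisation and zero-m 3j drop out of the ratio.
A: Δ: 0! 4! 6! / 11! → 1/2310; sum: t=0:+1/2880 = 1/2880; 3j²(2 3 5; -2 2 0) = Δ·Π!·Σ² = 1/462  (sign -1)
B: Δ: 0! 4! 6! / 11! → 1/2310; sum: t=0:+1/4320 = 1/4320; 3j²(2 3 5; -1 -3 4) = Δ·Π!·Σ² = 2/55  (sign -1)
I_A²/I_B² = (1/462)/(2/55) = 5/84

5/84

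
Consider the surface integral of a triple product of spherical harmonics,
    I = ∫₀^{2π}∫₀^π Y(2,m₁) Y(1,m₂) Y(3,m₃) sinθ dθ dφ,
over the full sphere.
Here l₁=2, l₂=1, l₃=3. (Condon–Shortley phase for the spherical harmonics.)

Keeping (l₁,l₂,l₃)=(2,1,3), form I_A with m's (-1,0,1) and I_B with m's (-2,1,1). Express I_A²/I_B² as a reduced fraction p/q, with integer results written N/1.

8/1

Same 2,1,3: normalisation and zero-m 3j drop out of the ratio.
A: Δ: 0! 4! 2! / 7! → 1/105; sum: t=0:+1/6 = 1/6; 3j²(2 1 3; -1 0 1) = Δ·Π!·Σ² = 8/105  (sign +1)
B: Δ: 0! 4! 2! / 7! → 1/105; sum: t=0:+1/48 = 1/48; 3j²(2 1 3; -2 1 1) = Δ·Π!·Σ² = 1/105  (sign +1)
I_A²/I_B² = (8/105)/(1/105) = 8/1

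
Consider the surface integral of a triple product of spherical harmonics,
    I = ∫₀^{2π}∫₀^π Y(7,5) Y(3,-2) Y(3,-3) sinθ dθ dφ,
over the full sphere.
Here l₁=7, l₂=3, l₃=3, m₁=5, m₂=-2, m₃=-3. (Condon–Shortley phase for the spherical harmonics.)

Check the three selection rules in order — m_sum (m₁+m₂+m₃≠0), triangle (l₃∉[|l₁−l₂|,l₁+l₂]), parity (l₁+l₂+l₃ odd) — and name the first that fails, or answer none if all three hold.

triangle

m₁+m₂+m₃ = 5 − 2 − 3 = 0  ✓
triangle: |7−3|=4 ≤ l₃=3 ≤ 7+3=10  ✗
parity: l₁+l₂+l₃ = 13 is odd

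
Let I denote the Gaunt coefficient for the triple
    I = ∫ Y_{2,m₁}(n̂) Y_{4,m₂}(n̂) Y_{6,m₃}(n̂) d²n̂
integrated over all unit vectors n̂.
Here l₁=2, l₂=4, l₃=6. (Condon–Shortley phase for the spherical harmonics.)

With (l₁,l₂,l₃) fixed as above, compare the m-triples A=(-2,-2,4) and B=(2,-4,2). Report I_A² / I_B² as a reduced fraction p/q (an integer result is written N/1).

Shared (l₁,l₂,l₃)=(2,4,6): N and (l;000)² cancel in I_A²/I_B².
A: Δ = 0!·4!·8!/13! = 1/6435; Racah Σ t=0..0: t=0:+1/34560 = 1/34560; ⇒ 3j(2 4 6; -2 -2 4)² = 14/429, sgn +1
B: Δ = 0!·4!·8!/13! = 1/6435; Racah Σ t=0..0: t=0:+1/967680 = 1/967680; ⇒ 3j(2 4 6; 2 -4 2)² = 1/6435, sgn +1
I_A²/I_B² = (14/429)/(1/6435) = 210/1

210/1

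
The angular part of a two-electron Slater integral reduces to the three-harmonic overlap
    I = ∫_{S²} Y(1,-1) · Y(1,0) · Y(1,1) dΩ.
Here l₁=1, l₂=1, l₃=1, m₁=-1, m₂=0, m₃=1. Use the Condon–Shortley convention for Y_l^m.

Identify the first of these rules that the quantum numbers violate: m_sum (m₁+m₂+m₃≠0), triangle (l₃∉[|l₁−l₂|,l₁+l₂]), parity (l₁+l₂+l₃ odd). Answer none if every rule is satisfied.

parity

m₁+m₂+m₃ = -1 + 0 + 1 = 0  ✓
triangle: |1−1|=0 ≤ l₃=1 ≤ 1+1=2  ✓
parity: l₁+l₂+l₃ = 3 is odd  ✗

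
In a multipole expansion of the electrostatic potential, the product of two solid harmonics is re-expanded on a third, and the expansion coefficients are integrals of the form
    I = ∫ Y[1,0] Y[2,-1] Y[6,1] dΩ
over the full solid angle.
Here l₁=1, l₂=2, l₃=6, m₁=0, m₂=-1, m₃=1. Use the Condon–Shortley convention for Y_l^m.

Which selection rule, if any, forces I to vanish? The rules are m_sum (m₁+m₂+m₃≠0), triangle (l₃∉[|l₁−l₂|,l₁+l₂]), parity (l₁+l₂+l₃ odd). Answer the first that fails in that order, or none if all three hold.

triangle

m₁+m₂+m₃ = 0 − 1 + 1 = 0  ✓
triangle: |1−2|=1 ≤ l₃=6 ≤ 1+2=3  ✗
parity: l₁+l₂+l₃ = 9 is odd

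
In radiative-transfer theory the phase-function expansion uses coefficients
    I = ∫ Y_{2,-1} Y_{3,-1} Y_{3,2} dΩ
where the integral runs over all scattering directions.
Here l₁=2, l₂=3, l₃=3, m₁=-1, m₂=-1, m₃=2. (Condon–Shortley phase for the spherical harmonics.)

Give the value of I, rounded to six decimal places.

m-sum 0 ✓  L=8 even ✓  1≤3≤5 ✓
Π(2lᵢ+1) = 5×7×7 = 245
triangle coeff Δ(2,3,3) = 1/3780
Σ_t [0,2]: t=0:+1/24 t=1:−1/4 t=2:+1/24 = -1/6
(3j)²=4/105 [(2 3 3; 0 0 0)], sign=+1
Σ_t [1,2]: t=1:−1/12 t=2:+1/48 = -1/16
(3j)²=1/28 [(2 3 3; -1 -1 2)], sign=+1
⇒ 4πI² = 1/3
I = (+1)√(1/3/(4π)) = 0.16286750

0.162868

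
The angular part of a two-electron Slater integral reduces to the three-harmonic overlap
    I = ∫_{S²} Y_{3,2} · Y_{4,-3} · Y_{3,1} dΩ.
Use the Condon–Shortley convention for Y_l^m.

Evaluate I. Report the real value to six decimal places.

Rules hold: Σm=0, L=10 even, 1≤3≤7.
N = 7·9·7 = 441
Δ = 4!·2!·4!/11! = 1/34650
Racah Σ t=1..3: t=1:−1/72 t=2:+1/16 t=3:−1/72 = 5/144
⇒ 3j(3 4 3; 0 0 0)² = 2/77, sgn -1
Racah Σ t=0..1: t=0:+1/144 t=1:−1/288 = 1/288
⇒ 3j(3 4 3; 2 -3 1)² = 1/99, sgn +1
4πI² = N·(3j₀)²·(3jₘ)² = 14/121
I = -1·√(0.115702/4π) = -0.09595473

-0.095955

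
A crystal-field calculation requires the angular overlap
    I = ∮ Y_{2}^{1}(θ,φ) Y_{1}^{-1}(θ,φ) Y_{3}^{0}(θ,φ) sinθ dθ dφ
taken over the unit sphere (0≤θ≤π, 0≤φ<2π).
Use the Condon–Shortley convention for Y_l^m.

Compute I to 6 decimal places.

m-sum 0 ✓  L=6 even ✓  1≤3≤3 ✓
Π(2lᵢ+1) = 5×3×7 = 105
triangle coeff Δ(2,1,3) = 1/105
Σ_t [0,0]: t=0:+1/4 = 1/4
(3j)²=3/35 [(2 1 3; 0 0 0)], sign=-1
Σ_t [0,0]: t=0:+1/12 = 1/12
(3j)²=1/35 [(2 1 3; 1 -1 0)], sign=-1
⇒ 4πI² = 9/35
I = (+1)√(9/35/(4π)) = 0.14304817

0.143048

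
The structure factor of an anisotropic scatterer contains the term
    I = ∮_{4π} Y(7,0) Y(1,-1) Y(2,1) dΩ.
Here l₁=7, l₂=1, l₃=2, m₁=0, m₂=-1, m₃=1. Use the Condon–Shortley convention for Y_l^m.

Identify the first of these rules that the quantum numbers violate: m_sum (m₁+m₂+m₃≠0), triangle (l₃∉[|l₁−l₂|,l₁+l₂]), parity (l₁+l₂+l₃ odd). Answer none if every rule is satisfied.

m₁+m₂+m₃ = 0 − 1 + 1 = 0  ✓
triangle: |7−1|=6 ≤ l₃=2 ≤ 7+1=8  ✗
parity: l₁+l₂+l₃ = 10 is even

triangle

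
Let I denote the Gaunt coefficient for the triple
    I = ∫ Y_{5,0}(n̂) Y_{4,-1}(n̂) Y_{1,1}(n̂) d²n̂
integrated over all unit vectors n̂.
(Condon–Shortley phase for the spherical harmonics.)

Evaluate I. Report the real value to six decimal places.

Rules hold: Σm=0, L=10 even, 1≤1≤9.
N = 11·9·3 = 297
Δ = 8!·2!·0!/11! = 1/495
Racah Σ t=4..4: t=4:+1/576 = 1/576
⇒ 3j(5 4 1; 0 0 0)² = 5/99, sgn -1
Racah Σ t=3..3: t=3:−1/1440 = -1/1440
⇒ 3j(5 4 1; 0 -1 1)² = 2/99, sgn -1
4πI² = N·(3j₀)²·(3jₘ)² = 10/33
I = +1·√(0.30303/4π) = 0.15528807

0.155288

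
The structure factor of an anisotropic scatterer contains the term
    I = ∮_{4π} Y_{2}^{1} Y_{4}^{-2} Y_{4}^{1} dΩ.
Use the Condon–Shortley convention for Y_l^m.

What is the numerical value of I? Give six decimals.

0.127700

Rules hold: Σm=0, L=10 even, 2≤4≤6.
N = 5·9·9 = 405
Δ = 2!·2!·6!/11! = 1/13860
Racah Σ t=0..2: t=0:+1/192 t=1:−1/36 t=2:+1/192 = -5/288
⇒ 3j(2 4 4; 0 0 0)² = 20/693, sgn -1
Racah Σ t=0..1: t=0:+1/96 t=1:−1/240 = 1/160
⇒ 3j(2 4 4; 1 -2 1)² = 27/1540, sgn -1
4πI² = N·(3j₀)²·(3jₘ)² = 1215/5929
I = +1·√(0.204925/4π) = 0.12770047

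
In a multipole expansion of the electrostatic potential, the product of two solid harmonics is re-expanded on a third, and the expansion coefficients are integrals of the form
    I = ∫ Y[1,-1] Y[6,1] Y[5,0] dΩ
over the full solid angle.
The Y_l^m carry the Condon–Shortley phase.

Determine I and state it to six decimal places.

m-sum 0 ✓  L=12 even ✓  5≤5≤7 ✓
Π(2lᵢ+1) = 3×13×11 = 429
triangle coeff Δ(1,6,5) = 1/858
Σ_t [1,1]: t=1:−1/14400 = -1/14400
(3j)²=6/143 [(1 6 5; 0 0 0)], sign=+1
Σ_t [2,2]: t=2:+1/28800 = 1/28800
(3j)²=7/286 [(1 6 5; -1 1 0)], sign=-1
⇒ 4πI² = 63/143
I = (-1)√(63/143/(4π)) = -0.18723944

-0.187239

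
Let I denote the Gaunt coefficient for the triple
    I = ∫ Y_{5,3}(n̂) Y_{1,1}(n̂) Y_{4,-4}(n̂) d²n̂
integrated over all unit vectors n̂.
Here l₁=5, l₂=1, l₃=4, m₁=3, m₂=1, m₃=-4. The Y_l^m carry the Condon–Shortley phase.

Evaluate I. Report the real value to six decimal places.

-0.049106

m-sum 0 ✓  L=10 even ✓  4≤4≤6 ✓
Π(2lᵢ+1) = 11×3×9 = 297
triangle coeff Δ(5,1,4) = 1/495
Σ_t [1,1]: t=1:−1/576 = -1/576
(3j)²=5/99 [(5 1 4; 0 0 0)], sign=-1
Σ_t [2,2]: t=2:+1/80640 = 1/80640
(3j)²=1/495 [(5 1 4; 3 1 -4)], sign=+1
⇒ 4πI² = 1/33
I = (-1)√(1/33/(4π)) = -0.04910640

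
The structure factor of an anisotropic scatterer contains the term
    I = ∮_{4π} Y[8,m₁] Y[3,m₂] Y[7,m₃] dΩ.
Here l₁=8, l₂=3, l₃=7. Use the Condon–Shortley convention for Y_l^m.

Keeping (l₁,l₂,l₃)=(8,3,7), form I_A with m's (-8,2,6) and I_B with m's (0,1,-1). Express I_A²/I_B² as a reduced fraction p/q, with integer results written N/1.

l's match ⇒ only the (l;m) 3-j factors differ between A and B.
A: triangle coeff Δ(8,3,7) = 1/5290740; Σ_t [4,4]: t=4:+1/11496038400 = 1/11496038400; (3j)²=65/2907 [(8 3 7; -8 2 6)], sign=-1
B: triangle coeff Δ(8,3,7) = 1/5290740; Σ_t [2,4]: t=2:+1/4147200 t=3:−1/3628800 t=4:+1/46448640 = -1/77414400; (3j)²=3/41990 [(8 3 7; 0 1 -1)], sign=-1
I_A²/I_B² = (65/2907)/(3/41990) = 8450/27

8450/27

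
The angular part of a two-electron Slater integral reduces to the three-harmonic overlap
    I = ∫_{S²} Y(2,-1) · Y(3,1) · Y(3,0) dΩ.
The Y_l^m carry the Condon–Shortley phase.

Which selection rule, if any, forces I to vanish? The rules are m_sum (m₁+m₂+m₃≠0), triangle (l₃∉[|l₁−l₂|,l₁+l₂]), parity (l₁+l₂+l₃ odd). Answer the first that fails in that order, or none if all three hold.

none

Σmᵢ = 0  ✓
l₃∈[|l₁−l₂|,l₁+l₂]=[1,5], have l₃=3  ✓
Σlᵢ = 8 ⇒ even  ✓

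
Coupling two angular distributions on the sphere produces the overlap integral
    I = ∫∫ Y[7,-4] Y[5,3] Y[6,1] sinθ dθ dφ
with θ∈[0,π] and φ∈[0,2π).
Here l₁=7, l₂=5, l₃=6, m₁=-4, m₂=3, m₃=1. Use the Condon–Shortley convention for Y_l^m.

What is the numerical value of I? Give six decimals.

m-sum 0 ✓  L=18 even ✓  2≤6≤12 ✓
Π(2lᵢ+1) = 15×11×13 = 2145
triangle coeff Δ(7,5,6) = 1/174594420
Σ_t [1,5]: t=1:−1/4147200 t=2:+1/207360 t=3:−1/82944 t=4:+1/207360 t=5:−1/4147200 = -1/345600
(3j)²=420/46189 [(7 5 6; 0 0 0)], sign=-1
Σ_t [4,6]: t=4:+1/5806080 t=5:−1/1036800 t=6:+1/2073600 = -1/3225600
(3j)²=27/4199 [(7 5 6; -4 3 1)], sign=+1
⇒ 4πI² = 170100/1356277
I = (-1)√(170100/1356277/(4π)) = -0.09990173

-0.099902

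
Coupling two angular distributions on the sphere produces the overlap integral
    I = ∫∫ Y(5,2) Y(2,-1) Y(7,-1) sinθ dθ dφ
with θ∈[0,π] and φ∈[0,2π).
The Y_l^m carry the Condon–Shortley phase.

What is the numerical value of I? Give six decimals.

-0.143343

m-sum 0 ✓  L=14 even ✓  3≤7≤7 ✓
Π(2lᵢ+1) = 11×5×15 = 825
triangle coeff Δ(5,2,7) = 1/15015
Σ_t [0,0]: t=0:+1/57600 = 1/57600
(3j)²=21/715 [(5 2 7; 0 0 0)], sign=-1
Σ_t [0,0]: t=0:+1/181440 = 1/181440
(3j)²=32/3003 [(5 2 7; 2 -1 -1)], sign=+1
⇒ 4πI² = 480/1859
I = (-1)√(480/1859/(4π)) = -0.14334284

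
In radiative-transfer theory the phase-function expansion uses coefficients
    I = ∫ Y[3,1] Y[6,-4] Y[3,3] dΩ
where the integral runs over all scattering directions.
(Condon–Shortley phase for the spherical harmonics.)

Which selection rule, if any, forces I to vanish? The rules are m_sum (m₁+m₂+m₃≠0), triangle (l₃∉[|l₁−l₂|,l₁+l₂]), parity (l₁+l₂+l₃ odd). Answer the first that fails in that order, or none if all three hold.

Σmᵢ = 0  ✓
l₃∈[|l₁−l₂|,l₁+l₂]=[3,9], have l₃=3  ✓
Σlᵢ = 12 ⇒ even  ✓

none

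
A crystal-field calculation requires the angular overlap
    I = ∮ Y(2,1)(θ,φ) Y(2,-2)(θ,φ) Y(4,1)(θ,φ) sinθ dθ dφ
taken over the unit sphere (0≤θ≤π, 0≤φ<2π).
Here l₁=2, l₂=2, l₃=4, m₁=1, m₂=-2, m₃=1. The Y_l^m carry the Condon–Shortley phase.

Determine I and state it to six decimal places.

-0.090112

Checks pass: Σm=0; 8 even; l₃=4∈[0,4].
(2·2+1)(2·2+1)(2·4+1) = 225
Δ: 0! 4! 4! / 9! → 1/630
sum: t=0:+1/16 = 1/16
3j²(2 2 4; 0 0 0) = Δ·Π!·Σ² = 2/35  (sign +1)
sum: t=0:+1/144 = 1/144
3j²(2 2 4; 1 -2 1) = Δ·Π!·Σ² = 1/126  (sign -1)
combine: 4πI² = 225·2/35·1/126 = 5/49
take √, sign -1: I = -0.09011188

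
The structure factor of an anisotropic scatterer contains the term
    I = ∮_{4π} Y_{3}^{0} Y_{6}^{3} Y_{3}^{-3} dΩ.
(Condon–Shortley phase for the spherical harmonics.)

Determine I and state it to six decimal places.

-0.108647

Rules hold: Σm=0, L=12 even, 3≤3≤9.
N = 7·13·7 = 637
Δ = 6!·0!·6!/13! = 1/12012
Racah Σ t=3..3: t=3:−1/1296 = -1/1296
⇒ 3j(3 6 3; 0 0 0)² = 100/3003, sgn +1
Racah Σ t=3..3: t=3:−1/25920 = -1/25920
⇒ 3j(3 6 3; 0 3 -3)² = 1/143, sgn -1
4πI² = N·(3j₀)²·(3jₘ)² = 700/4719
I = -1·√(0.148337/4π) = -0.10864734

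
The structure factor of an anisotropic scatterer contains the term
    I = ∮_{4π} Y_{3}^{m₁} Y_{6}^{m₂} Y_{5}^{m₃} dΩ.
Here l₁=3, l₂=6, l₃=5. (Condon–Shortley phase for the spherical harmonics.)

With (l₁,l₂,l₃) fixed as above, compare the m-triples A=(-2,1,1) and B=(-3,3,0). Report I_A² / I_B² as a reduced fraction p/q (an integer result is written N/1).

Shared (l₁,l₂,l₃)=(3,6,5): N and (l;000)² cancel in I_A²/I_B².
A: Δ = 4!·2!·8!/15! = 1/675675; Racah Σ t=3..4: t=3:−1/6912 t=4:+1/17280 = -1/11520; ⇒ 3j(3 6 5; -2 1 1)² = 2/143, sgn -1
B: Δ = 4!·2!·8!/15! = 1/675675; Racah Σ t=4..4: t=4:+1/34560 = 1/34560; ⇒ 3j(3 6 5; -3 3 0)² = 4/143, sgn -1
I_A²/I_B² = (2/143)/(4/143) = 1/2

1/2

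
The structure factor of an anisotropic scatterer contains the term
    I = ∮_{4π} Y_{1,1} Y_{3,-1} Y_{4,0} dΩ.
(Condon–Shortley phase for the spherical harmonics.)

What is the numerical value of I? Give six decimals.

0.150786

m-sum 0 ✓  L=8 even ✓  2≤4≤4 ✓
Π(2lᵢ+1) = 3×7×9 = 189
triangle coeff Δ(1,3,4) = 1/252
Σ_t [0,0]: t=0:+1/36 = 1/36
(3j)²=4/63 [(1 3 4; 0 0 0)], sign=+1
Σ_t [0,0]: t=0:+1/96 = 1/96
(3j)²=1/42 [(1 3 4; 1 -1 0)], sign=+1
⇒ 4πI² = 2/7
I = (+1)√(2/7/(4π)) = 0.15078601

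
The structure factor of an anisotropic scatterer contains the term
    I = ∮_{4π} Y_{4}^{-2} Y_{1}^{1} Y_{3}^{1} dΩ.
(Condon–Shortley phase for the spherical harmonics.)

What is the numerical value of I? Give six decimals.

0.238414

Checks pass: Σm=0; 8 even; l₃=3∈[3,5].
(2·4+1)(2·1+1)(2·3+1) = 189
Δ: 2! 6! 0! / 9! → 1/252
sum: t=1:−1/36 = -1/36
3j²(4 1 3; 0 0 0) = Δ·Π!·Σ² = 4/63  (sign +1)
sum: t=2:+1/96 = 1/96
3j²(4 1 3; -2 1 1) = Δ·Π!·Σ² = 5/84  (sign +1)
combine: 4πI² = 189·4/63·5/84 = 5/7
take √, sign +1: I = 0.23841361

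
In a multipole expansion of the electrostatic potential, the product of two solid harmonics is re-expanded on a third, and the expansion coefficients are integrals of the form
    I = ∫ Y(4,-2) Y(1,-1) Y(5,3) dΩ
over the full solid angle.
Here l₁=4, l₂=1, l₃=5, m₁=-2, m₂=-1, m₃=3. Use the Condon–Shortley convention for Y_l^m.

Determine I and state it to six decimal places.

-0.259847

Rules hold: Σm=0, L=10 even, 3≤5≤5.
N = 9·3·11 = 297
Δ = 0!·8!·2!/11! = 1/495
Racah Σ t=0..0: t=0:+1/576 = 1/576
⇒ 3j(4 1 5; 0 0 0)² = 5/99, sgn -1
Racah Σ t=0..0: t=0:+1/2880 = 1/2880
⇒ 3j(4 1 5; -2 -1 3)² = 28/495, sgn +1
4πI² = N·(3j₀)²·(3jₘ)² = 28/33
I = -1·√(0.848485/4π) = -0.25984664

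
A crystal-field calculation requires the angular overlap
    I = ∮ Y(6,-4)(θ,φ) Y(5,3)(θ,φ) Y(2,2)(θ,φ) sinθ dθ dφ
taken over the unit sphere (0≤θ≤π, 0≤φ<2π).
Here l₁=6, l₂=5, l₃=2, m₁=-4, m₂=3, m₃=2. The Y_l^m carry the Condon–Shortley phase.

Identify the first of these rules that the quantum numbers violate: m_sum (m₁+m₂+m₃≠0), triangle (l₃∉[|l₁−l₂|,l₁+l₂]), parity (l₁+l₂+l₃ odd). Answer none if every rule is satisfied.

azimuthal sum: -4 + 3 + 2 = 1  ✗
1 ≤ 2 ≤ 11 (triangle on l)
L = 6 + 5 + 2 = 13 (odd)

m_sum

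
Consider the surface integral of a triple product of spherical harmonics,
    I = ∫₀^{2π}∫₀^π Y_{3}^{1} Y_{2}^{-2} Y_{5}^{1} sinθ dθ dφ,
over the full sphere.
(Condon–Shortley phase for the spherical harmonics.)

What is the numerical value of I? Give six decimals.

-0.092802

Rules hold: Σm=0, L=10 even, 1≤5≤5.
N = 7·5·11 = 385
Δ = 0!·6!·4!/11! = 1/2310
Racah Σ t=0..0: t=0:+1/144 = 1/144
⇒ 3j(3 2 5; 0 0 0)² = 10/231, sgn -1
Racah Σ t=0..0: t=0:+1/1152 = 1/1152
⇒ 3j(3 2 5; 1 -2 1)² = 1/154, sgn +1
4πI² = N·(3j₀)²·(3jₘ)² = 25/231
I = -1·√(0.108225/4π) = -0.09280237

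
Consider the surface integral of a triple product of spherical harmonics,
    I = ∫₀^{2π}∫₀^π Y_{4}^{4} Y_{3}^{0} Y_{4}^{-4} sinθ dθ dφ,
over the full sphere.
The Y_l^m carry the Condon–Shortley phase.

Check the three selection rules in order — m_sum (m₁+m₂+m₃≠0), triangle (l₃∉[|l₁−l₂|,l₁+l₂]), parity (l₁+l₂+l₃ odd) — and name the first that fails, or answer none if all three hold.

parity

Σmᵢ = 0  ✓
l₃∈[|l₁−l₂|,l₁+l₂]=[1,7], have l₃=4  ✓
Σlᵢ = 11 ⇒ odd  ✗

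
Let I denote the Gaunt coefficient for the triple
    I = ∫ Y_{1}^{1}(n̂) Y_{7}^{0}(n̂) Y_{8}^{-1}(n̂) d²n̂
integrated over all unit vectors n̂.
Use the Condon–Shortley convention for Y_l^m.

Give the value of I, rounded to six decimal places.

-0.183585

Rules hold: Σm=0, L=16 even, 6≤8≤8.
N = 3·15·17 = 765
Δ = 0!·2!·14!/17! = 1/2040
Racah Σ t=0..0: t=0:+1/25401600 = 1/25401600
⇒ 3j(1 7 8; 0 0 0)² = 8/255, sgn +1
Racah Σ t=0..0: t=0:+1/50803200 = 1/50803200
⇒ 3j(1 7 8; 1 0 -1)² = 3/170, sgn -1
4πI² = N·(3j₀)²·(3jₘ)² = 36/85
I = -1·√(0.423529/4π) = -0.18358486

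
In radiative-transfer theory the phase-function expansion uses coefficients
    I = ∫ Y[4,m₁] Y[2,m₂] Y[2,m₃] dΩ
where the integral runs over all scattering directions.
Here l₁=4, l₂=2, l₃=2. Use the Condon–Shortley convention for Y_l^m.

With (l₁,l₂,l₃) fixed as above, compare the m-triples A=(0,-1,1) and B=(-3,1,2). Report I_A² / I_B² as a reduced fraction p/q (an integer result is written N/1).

16/35

Shared (l₁,l₂,l₃)=(4,2,2): N and (l;000)² cancel in I_A²/I_B².
A: Δ = 4!·4!·0!/9! = 1/630; Racah Σ t=1..1: t=1:−1/36 = -1/36; ⇒ 3j(4 2 2; 0 -1 1)² = 8/315, sgn +1
B: Δ = 4!·4!·0!/9! = 1/630; Racah Σ t=3..3: t=3:−1/144 = -1/144; ⇒ 3j(4 2 2; -3 1 2)² = 1/18, sgn -1
I_A²/I_B² = (8/315)/(1/18) = 16/35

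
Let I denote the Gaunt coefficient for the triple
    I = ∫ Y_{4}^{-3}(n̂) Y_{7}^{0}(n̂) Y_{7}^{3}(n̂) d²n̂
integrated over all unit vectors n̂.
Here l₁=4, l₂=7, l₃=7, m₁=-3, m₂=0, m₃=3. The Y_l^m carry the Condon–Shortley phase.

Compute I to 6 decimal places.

Checks pass: Σm=0; 18 even; l₃=7∈[3,11].
(2·4+1)(2·7+1)(2·7+1) = 2025
Δ: 4! 4! 10! / 19! → 1/58198140
sum: t=0:+1/17418240 t=1:−1/622080 t=2:+1/230400 t=3:−1/622080 t=4:+1/17418240 = 1/806400
3j²(4 7 7; 0 0 0) = Δ·Π!·Σ² = 2268/230945  (sign -1)
sum: t=3:−1/2488320 t=4:+1/4354560 = -1/5806080
3j²(4 7 7; -3 0 3) = Δ·Π!·Σ² = 525/92378  (sign -1)
combine: 4πI² = 2025·2268/230945·525/92378 = 241116750/2133423721
take √, sign +1: I = 0.09483534

0.094835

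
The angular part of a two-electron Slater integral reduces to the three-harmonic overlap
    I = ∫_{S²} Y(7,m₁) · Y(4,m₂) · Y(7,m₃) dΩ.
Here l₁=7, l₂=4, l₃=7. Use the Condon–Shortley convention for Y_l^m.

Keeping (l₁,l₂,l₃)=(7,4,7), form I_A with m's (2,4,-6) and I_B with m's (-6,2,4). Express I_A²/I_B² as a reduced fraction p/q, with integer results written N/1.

350/1331

l's match ⇒ only the (l;m) 3-j factors differ between A and B.
A: triangle coeff Δ(7,4,7) = 1/58198140; Σ_t [4,4]: t=4:+1/209018880 = 1/209018880; (3j)²=25/5814 [(7 4 7; 2 4 -6)], sign=-1
B: triangle coeff Δ(7,4,7) = 1/58198140; Σ_t [3,4]: t=3:−1/130636800 t=4:+1/34836480 = 11/522547200; (3j)²=1331/81396 [(7 4 7; -6 2 4)], sign=-1
I_A²/I_B² = (25/5814)/(1331/81396) = 350/1331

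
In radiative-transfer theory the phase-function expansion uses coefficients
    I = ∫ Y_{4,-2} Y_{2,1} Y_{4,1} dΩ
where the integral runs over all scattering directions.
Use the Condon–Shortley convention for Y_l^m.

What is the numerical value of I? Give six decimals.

0.127700

Checks pass: Σm=0; 10 even; l₃=4∈[2,6].
(2·4+1)(2·2+1)(2·4+1) = 405
Δ: 2! 6! 2! / 11! → 1/13860
sum: t=0:+1/192 t=1:−1/36 t=2:+1/192 = -5/288
3j²(4 2 4; 0 0 0) = Δ·Π!·Σ² = 20/693  (sign -1)
sum: t=1:−1/240 t=2:+1/96 = 1/160
3j²(4 2 4; -2 1 1) = Δ·Π!·Σ² = 27/1540  (sign -1)
combine: 4πI² = 405·20/693·27/1540 = 1215/5929
take √, sign +1: I = 0.12770047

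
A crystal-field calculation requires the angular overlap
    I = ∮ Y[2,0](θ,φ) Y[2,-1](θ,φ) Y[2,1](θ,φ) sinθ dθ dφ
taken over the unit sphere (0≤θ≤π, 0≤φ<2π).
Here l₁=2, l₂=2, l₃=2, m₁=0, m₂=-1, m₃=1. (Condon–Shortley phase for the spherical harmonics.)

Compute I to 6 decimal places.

-0.090112

Rules hold: Σm=0, L=6 even, 0≤2≤4.
N = 5·5·5 = 125
Δ = 2!·2!·2!/7! = 1/630
Racah Σ t=0..2: t=0:+1/8 t=1:−1/1 t=2:+1/8 = -3/4
⇒ 3j(2 2 2; 0 0 0)² = 2/35, sgn -1
Racah Σ t=0..1: t=0:+1/4 t=1:−1/2 = -1/4
⇒ 3j(2 2 2; 0 -1 1)² = 1/70, sgn +1
4πI² = N·(3j₀)²·(3jₘ)² = 5/49
I = -1·√(0.102041/4π) = -0.09011188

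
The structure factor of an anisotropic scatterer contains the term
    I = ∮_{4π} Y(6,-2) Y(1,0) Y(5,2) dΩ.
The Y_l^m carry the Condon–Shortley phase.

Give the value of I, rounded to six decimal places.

0.231133

Checks pass: Σm=0; 12 even; l₃=5∈[5,7].
(2·6+1)(2·1+1)(2·5+1) = 429
Δ: 2! 10! 0! / 13! → 1/858
sum: t=1:−1/14400 = -1/14400
3j²(6 1 5; 0 0 0) = Δ·Π!·Σ² = 6/143  (sign +1)
sum: t=1:−1/30240 = -1/30240
3j²(6 1 5; -2 0 2) = Δ·Π!·Σ² = 16/429  (sign +1)
combine: 4πI² = 429·6/143·16/429 = 96/143
take √, sign +1: I = 0.23113338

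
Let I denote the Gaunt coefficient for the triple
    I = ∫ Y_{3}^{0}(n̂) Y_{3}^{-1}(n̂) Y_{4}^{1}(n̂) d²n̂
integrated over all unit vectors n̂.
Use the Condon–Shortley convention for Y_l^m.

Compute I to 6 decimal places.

Rules hold: Σm=0, L=10 even, 0≤4≤6.
N = 7·7·9 = 441
Δ = 2!·4!·4!/11! = 1/34650
Racah Σ t=0..2: t=0:+1/72 t=1:−1/16 t=2:+1/72 = -5/144
⇒ 3j(3 3 4; 0 0 0)² = 2/77, sgn -1
Racah Σ t=0..2: t=0:+1/48 t=1:−1/24 t=2:+1/288 = -5/288
⇒ 3j(3 3 4; 0 -1 1)² = 5/462, sgn +1
4πI² = N·(3j₀)²·(3jₘ)² = 15/121
I = -1·√(0.123967/4π) = -0.09932258

-0.099323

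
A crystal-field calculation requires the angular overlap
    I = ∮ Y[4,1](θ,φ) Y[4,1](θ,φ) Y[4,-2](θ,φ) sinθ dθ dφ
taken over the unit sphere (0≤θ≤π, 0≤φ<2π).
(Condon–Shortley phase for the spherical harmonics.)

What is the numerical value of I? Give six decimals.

Checks pass: Σm=0; 12 even; l₃=4∈[0,8].
(2·4+1)(2·4+1)(2·4+1) = 729
Δ: 4! 4! 4! / 13! → 1/450450
sum: t=0:+1/13824 t=1:−1/216 t=2:+1/64 t=3:−1/216 t=4:+1/13824 = 5/768
3j²(4 4 4; 0 0 0) = Δ·Π!·Σ² = 18/1001  (sign +1)
sum: t=1:−1/576 t=2:+1/144 t=3:−1/576 = 1/288
3j²(4 4 4; 1 1 -2) = Δ·Π!·Σ² = 20/1001  (sign +1)
combine: 4πI² = 729·18/1001·20/1001 = 262440/1002001
take √, sign +1: I = 0.14436968

0.144370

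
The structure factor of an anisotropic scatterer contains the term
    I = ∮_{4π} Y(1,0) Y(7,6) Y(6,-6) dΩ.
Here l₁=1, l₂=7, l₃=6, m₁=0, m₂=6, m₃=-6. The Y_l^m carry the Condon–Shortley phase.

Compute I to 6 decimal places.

Rules hold: Σm=0, L=14 even, 6≤6≤8.
N = 3·15·13 = 585
Δ = 2!·0!·12!/15! = 1/1365
Racah Σ t=1..1: t=1:−1/518400 = -1/518400
⇒ 3j(1 7 6; 0 0 0)² = 7/195, sgn -1
Racah Σ t=1..1: t=1:−1/479001600 = -1/479001600
⇒ 3j(1 7 6; 0 6 -6)² = 1/105, sgn -1
4πI² = N·(3j₀)²·(3jₘ)² = 1/5
I = +1·√(0.2/4π) = 0.12615663

0.126157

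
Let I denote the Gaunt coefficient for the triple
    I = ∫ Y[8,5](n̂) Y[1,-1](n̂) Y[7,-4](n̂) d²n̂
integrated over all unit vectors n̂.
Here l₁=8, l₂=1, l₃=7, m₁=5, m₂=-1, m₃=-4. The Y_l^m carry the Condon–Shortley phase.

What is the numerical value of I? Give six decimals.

-0.270230

Checks pass: Σm=0; 16 even; l₃=7∈[7,9].
(2·8+1)(2·1+1)(2·7+1) = 765
Δ: 2! 14! 0! / 17! → 1/2040
sum: t=1:−1/25401600 = -1/25401600
3j²(8 1 7; 0 0 0) = Δ·Π!·Σ² = 8/255  (sign +1)
sum: t=0:+1/479001600 = 1/479001600
3j²(8 1 7; 5 -1 -4) = Δ·Π!·Σ² = 13/340  (sign -1)
combine: 4πI² = 765·8/255·13/340 = 78/85
take √, sign -1: I = -0.27022959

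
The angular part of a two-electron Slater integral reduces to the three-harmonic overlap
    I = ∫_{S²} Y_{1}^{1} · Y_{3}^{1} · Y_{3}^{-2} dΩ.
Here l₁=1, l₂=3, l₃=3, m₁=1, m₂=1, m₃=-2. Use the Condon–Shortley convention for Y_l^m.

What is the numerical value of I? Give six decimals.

L=7 odd ⇒ parity kills the (l;000) factor ⇒ I = 0

0.000000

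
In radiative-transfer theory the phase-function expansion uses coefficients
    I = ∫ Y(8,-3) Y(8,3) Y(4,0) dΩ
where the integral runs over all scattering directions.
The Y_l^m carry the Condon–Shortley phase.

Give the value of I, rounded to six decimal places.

Checks pass: Σm=0; 20 even; l₃=4∈[0,16].
(2·8+1)(2·8+1)(2·4+1) = 2601
Δ: 12! 4! 4! / 21! → 1/185175900
sum: t=4:+1/557383680 t=5:−1/21772800 t=6:+1/8294400 t=7:−1/21772800 t=8:+1/557383680 = 1/30965760
3j²(8 8 4; 0 0 0) = Δ·Π!·Σ² = 36/4199  (sign +1)
sum: t=7:−1/348364800 t=8:+1/34836480 t=9:−1/34836480 t=10:+1/261273600 t=11:−1/22992076800 = 1/1094860800
3j²(8 8 4; -3 3 0) = Δ·Π!·Σ² = 1/16796  (sign +1)
combine: 4πI² = 2601·36/4199·1/16796 = 81/61009
take √, sign +1: I = 0.01027876

0.010279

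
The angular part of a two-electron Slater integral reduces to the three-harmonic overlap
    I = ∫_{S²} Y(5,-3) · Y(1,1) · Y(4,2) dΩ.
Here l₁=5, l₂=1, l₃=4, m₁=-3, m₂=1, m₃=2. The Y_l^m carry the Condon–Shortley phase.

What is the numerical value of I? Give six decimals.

-0.259847

Rules hold: Σm=0, L=10 even, 4≤4≤6.
N = 11·3·9 = 297
Δ = 2!·8!·0!/11! = 1/495
Racah Σ t=1..1: t=1:−1/576 = -1/576
⇒ 3j(5 1 4; 0 0 0)² = 5/99, sgn -1
Racah Σ t=2..2: t=2:+1/2880 = 1/2880
⇒ 3j(5 1 4; -3 1 2)² = 28/495, sgn +1
4πI² = N·(3j₀)²·(3jₘ)² = 28/33
I = -1·√(0.848485/4π) = -0.25984664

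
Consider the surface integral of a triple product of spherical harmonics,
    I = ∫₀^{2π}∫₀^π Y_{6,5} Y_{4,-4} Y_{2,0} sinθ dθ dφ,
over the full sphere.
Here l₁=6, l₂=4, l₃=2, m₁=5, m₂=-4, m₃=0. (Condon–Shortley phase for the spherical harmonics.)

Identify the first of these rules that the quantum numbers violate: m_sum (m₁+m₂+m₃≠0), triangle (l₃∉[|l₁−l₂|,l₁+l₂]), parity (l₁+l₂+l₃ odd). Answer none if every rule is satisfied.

Σmᵢ = 1  ✗
l₃∈[|l₁−l₂|,l₁+l₂]=[2,10], have l₃=2
Σlᵢ = 12 ⇒ even

m_sum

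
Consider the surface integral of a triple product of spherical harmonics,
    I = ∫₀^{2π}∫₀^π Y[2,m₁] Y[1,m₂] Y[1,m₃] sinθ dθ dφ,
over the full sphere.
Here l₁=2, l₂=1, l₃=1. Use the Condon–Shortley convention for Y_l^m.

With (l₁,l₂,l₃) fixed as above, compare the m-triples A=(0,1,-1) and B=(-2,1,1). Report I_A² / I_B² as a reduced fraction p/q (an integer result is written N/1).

1/6

l's match ⇒ only the (l;m) 3-j factors differ between A and B.
A: triangle coeff Δ(2,1,1) = 1/30; Σ_t [2,2]: t=2:+1/4 = 1/4; (3j)²=1/30 [(2 1 1; 0 1 -1)], sign=+1
B: triangle coeff Δ(2,1,1) = 1/30; Σ_t [2,2]: t=2:+1/4 = 1/4; (3j)²=1/5 [(2 1 1; -2 1 1)], sign=+1
I_A²/I_B² = (1/30)/(1/5) = 1/6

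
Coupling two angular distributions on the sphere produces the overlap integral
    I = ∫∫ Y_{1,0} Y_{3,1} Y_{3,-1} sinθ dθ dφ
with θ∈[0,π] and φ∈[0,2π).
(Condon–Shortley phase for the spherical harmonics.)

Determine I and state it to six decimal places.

0.000000

l₁+l₂+l₃=7 is odd: 3j(l;000)=0 ⇒ I=0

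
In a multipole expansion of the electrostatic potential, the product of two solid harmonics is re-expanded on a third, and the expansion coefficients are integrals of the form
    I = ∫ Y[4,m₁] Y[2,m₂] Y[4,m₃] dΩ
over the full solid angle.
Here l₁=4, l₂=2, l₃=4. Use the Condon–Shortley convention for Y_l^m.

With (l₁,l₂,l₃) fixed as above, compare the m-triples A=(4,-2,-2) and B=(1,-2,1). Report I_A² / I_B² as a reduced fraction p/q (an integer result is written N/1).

l's match ⇒ only the (l;m) 3-j factors differ between A and B.
A: triangle coeff Δ(4,2,4) = 1/13860; Σ_t [0,0]: t=0:+1/2880 = 1/2880; (3j)²=2/165 [(4 2 4; 4 -2 -2)], sign=+1
B: triangle coeff Δ(4,2,4) = 1/13860; Σ_t [0,0]: t=0:+1/144 = 1/144; (3j)²=10/231 [(4 2 4; 1 -2 1)], sign=-1
I_A²/I_B² = (2/165)/(10/231) = 7/25

7/25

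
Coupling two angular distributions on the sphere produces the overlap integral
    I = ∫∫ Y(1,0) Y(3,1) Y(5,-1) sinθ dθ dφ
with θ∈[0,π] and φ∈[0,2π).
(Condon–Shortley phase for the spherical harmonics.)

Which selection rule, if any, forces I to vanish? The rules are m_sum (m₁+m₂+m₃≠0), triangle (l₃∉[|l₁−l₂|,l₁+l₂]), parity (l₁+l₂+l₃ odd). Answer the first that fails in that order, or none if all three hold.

triangle

m₁+m₂+m₃ = 0 + 1 − 1 = 0  ✓
triangle: |1−3|=2 ≤ l₃=5 ≤ 1+3=4  ✗
parity: l₁+l₂+l₃ = 9 is odd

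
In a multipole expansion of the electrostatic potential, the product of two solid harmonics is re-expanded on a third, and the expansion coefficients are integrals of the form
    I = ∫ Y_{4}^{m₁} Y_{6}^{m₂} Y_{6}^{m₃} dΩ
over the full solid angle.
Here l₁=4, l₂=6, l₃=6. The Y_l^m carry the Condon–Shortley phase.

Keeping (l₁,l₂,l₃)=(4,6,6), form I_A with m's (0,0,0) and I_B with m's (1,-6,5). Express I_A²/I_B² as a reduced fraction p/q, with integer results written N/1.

784/1815

l's match ⇒ only the (l;m) 3-j factors differ between A and B.
A: triangle coeff Δ(4,6,6) = 1/15315300; Σ_t [0,4]: t=0:+1/829440 t=1:−1/25920 t=2:+1/9216 t=3:−1/25920 t=4:+1/829440 = 7/207360; (3j)²=28/2431 [(4 6 6; 0 0 0)], sign=+1
B: triangle coeff Δ(4,6,6) = 1/15315300; Σ_t [0,0]: t=0:+1/5806080 = 1/5806080; (3j)²=165/6188 [(4 6 6; 1 -6 5)], sign=-1
I_A²/I_B² = (28/2431)/(165/6188) = 784/1815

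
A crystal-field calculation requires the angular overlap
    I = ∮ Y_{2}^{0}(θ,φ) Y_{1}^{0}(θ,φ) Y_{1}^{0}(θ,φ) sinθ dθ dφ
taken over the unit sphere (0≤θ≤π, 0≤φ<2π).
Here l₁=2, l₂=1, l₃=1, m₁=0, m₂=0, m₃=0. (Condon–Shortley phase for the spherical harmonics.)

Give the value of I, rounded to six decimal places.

Rules hold: Σm=0, L=4 even, 1≤1≤3.
N = 5·3·3 = 45
Δ = 2!·2!·0!/5! = 1/30
Racah Σ t=1..1: t=1:−1/1 = -1/1
⇒ 3j(2 1 1; 0 0 0)² = 2/15, sgn +1
(m-triple is (0,0,0) — same symbol as above.)
4πI² = N·(3j₀)²·(3jₘ)² = 4/5
I = +1·√(0.8/4π) = 0.25231325

0.252313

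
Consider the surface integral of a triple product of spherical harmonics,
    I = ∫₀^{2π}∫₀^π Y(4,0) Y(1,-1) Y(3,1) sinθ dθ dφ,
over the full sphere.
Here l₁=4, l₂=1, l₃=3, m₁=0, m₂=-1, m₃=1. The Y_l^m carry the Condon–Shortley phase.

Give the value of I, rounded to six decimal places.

0.150786

Rules hold: Σm=0, L=8 even, 3≤3≤5.
N = 9·3·7 = 189
Δ = 2!·6!·0!/9! = 1/252
Racah Σ t=1..1: t=1:−1/36 = -1/36
⇒ 3j(4 1 3; 0 0 0)² = 4/63, sgn +1
Racah Σ t=0..0: t=0:+1/96 = 1/96
⇒ 3j(4 1 3; 0 -1 1)² = 1/42, sgn +1
4πI² = N·(3j₀)²·(3jₘ)² = 2/7
I = +1·√(0.285714/4π) = 0.15078601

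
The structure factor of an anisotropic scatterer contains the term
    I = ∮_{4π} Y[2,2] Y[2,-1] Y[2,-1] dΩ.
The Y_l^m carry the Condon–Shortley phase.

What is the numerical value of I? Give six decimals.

Rules hold: Σm=0, L=6 even, 0≤2≤4.
N = 5·5·5 = 125
Δ = 2!·2!·2!/7! = 1/630
Racah Σ t=0..2: t=0:+1/8 t=1:−1/1 t=2:+1/8 = -3/4
⇒ 3j(2 2 2; 0 0 0)² = 2/35, sgn -1
Racah Σ t=0..0: t=0:+1/4 = 1/4
⇒ 3j(2 2 2; 2 -1 -1)² = 3/35, sgn -1
4πI² = N·(3j₀)²·(3jₘ)² = 30/49
I = +1·√(0.612245/4π) = 0.22072812

0.220728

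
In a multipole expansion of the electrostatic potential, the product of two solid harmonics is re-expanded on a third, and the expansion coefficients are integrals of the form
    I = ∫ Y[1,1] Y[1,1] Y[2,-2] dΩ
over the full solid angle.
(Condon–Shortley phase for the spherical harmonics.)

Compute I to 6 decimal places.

0.309019

Checks pass: Σm=0; 4 even; l₃=2∈[0,2].
(2·1+1)(2·1+1)(2·2+1) = 45
Δ: 0! 2! 2! / 5! → 1/30
sum: t=0:+1/1 = 1/1
3j²(1 1 2; 0 0 0) = Δ·Π!·Σ² = 2/15  (sign +1)
sum: t=0:+1/4 = 1/4
3j²(1 1 2; 1 1 -2) = Δ·Π!·Σ² = 1/5  (sign +1)
combine: 4πI² = 45·2/15·1/5 = 6/5
take √, sign +1: I = 0.30901936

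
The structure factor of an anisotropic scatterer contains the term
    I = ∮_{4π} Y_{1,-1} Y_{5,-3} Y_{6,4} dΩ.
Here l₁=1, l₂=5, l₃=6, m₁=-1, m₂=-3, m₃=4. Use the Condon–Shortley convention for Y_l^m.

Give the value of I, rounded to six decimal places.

0.274090

Checks pass: Σm=0; 12 even; l₃=6∈[4,6].
(2·1+1)(2·5+1)(2·6+1) = 429
Δ: 0! 2! 10! / 13! → 1/858
sum: t=0:+1/14400 = 1/14400
3j²(1 5 6; 0 0 0) = Δ·Π!·Σ² = 6/143  (sign +1)
sum: t=0:+1/161280 = 1/161280
3j²(1 5 6; -1 -3 4) = Δ·Π!·Σ² = 15/286  (sign +1)
combine: 4πI² = 429·6/143·15/286 = 135/143
take √, sign +1: I = 0.27409047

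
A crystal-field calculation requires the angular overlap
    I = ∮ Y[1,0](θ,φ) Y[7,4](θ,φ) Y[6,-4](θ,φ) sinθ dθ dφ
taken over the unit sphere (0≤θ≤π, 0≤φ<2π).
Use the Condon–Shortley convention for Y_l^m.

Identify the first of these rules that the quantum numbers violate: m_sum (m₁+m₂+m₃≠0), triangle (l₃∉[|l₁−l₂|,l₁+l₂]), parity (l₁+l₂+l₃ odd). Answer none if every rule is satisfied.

none

m₁+m₂+m₃ = 0 + 4 − 4 = 0  ✓
triangle: |1−7|=6 ≤ l₃=6 ≤ 1+7=8  ✓
parity: l₁+l₂+l₃ = 14 is even  ✓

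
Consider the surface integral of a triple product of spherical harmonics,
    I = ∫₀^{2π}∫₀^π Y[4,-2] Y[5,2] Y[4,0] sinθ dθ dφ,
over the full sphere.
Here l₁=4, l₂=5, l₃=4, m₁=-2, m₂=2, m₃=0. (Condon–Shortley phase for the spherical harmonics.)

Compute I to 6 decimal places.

L=13 odd ⇒ parity kills the (l;000) factor ⇒ I = 0

0.000000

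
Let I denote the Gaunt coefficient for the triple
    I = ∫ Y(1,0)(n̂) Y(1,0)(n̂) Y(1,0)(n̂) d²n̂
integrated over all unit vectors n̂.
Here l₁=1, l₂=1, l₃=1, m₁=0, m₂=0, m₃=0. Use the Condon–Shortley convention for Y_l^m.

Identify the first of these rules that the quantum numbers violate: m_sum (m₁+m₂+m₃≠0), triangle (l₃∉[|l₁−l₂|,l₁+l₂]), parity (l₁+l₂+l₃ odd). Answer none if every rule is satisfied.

m₁+m₂+m₃ = 0 + 0 + 0 = 0  ✓
triangle: |1−1|=0 ≤ l₃=1 ≤ 1+1=2  ✓
parity: l₁+l₂+l₃ = 3 is odd  ✗

parity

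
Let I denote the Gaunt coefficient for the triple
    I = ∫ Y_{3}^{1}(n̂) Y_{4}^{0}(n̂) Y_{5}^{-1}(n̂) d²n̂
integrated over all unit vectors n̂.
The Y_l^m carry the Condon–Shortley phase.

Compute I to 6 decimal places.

-0.086020

Checks pass: Σm=0; 12 even; l₃=5∈[1,7].
(2·3+1)(2·4+1)(2·5+1) = 693
Δ: 2! 4! 6! / 13! → 1/180180
sum: t=0:+1/576 t=1:−1/144 t=2:+1/576 = -1/288
3j²(3 4 5; 0 0 0) = Δ·Π!·Σ² = 20/1001  (sign +1)
sum: t=0:+1/384 t=1:−1/216 t=2:+1/2304 = -11/6912
3j²(3 4 5; 1 0 -1) = Δ·Π!·Σ² = 11/1638  (sign -1)
combine: 4πI² = 693·20/1001·11/1638 = 110/1183
take √, sign -1: I = -0.08601992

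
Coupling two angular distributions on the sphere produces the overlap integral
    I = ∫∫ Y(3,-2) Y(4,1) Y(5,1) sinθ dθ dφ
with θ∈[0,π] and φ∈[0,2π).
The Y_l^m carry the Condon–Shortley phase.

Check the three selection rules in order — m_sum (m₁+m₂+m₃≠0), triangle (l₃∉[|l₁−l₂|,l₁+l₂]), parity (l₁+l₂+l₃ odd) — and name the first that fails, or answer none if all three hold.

none

azimuthal sum: -2 + 1 + 1 = 0  ✓
1 ≤ 5 ≤ 7 (triangle on l)  ✓
L = 3 + 4 + 5 = 12 (even)  ✓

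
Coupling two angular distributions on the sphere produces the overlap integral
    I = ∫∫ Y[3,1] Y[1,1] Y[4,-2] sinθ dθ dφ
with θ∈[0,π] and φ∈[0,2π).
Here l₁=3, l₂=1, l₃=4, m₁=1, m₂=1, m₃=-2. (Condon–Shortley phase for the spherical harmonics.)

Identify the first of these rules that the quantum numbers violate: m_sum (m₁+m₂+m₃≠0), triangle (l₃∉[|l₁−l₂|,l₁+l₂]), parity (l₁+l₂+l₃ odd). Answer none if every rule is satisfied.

Σmᵢ = 0  ✓
l₃∈[|l₁−l₂|,l₁+l₂]=[2,4], have l₃=4  ✓
Σlᵢ = 8 ⇒ even  ✓

none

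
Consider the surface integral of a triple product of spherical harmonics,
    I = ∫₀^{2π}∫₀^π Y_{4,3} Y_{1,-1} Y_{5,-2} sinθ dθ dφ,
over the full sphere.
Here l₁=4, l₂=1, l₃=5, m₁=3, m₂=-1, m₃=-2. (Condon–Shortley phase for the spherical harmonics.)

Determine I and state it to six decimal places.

0.085055

m-sum 0 ✓  L=10 even ✓  3≤5≤5 ✓
Π(2lᵢ+1) = 9×3×11 = 297
triangle coeff Δ(4,1,5) = 1/495
Σ_t [0,0]: t=0:+1/576 = 1/576
(3j)²=5/99 [(4 1 5; 0 0 0)], sign=-1
Σ_t [0,0]: t=0:+1/10080 = 1/10080
(3j)²=1/165 [(4 1 5; 3 -1 -2)], sign=-1
⇒ 4πI² = 1/11
I = (+1)√(1/11/(4π)) = 0.08505478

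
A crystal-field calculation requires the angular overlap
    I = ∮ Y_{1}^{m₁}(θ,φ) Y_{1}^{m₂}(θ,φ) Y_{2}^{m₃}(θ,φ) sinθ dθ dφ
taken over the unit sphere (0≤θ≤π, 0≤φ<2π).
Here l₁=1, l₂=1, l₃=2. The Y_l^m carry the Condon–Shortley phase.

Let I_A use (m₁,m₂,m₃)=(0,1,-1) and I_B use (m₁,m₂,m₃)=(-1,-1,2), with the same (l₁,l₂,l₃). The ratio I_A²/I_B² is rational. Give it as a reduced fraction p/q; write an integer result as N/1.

1/2

Same 1,1,2: normalisation and zero-m 3j drop out of the ratio.
A: Δ: 0! 2! 2! / 5! → 1/30; sum: t=0:+1/2 = 1/2; 3j²(1 1 2; 0 1 -1) = Δ·Π!·Σ² = 1/10  (sign -1)
B: Δ: 0! 2! 2! / 5! → 1/30; sum: t=0:+1/4 = 1/4; 3j²(1 1 2; -1 -1 2) = Δ·Π!·Σ² = 1/5  (sign +1)
I_A²/I_B² = (1/10)/(1/5) = 1/2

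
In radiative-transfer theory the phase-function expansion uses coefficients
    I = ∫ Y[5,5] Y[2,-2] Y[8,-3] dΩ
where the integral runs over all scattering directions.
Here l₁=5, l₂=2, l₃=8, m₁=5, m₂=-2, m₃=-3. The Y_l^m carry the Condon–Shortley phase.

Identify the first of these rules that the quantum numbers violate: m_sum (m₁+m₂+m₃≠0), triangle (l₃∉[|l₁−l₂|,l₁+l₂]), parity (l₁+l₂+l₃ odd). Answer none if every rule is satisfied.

m₁+m₂+m₃ = 5 − 2 − 3 = 0  ✓
triangle: |5−2|=3 ≤ l₃=8 ≤ 5+2=7  ✗
parity: l₁+l₂+l₃ = 15 is odd

triangle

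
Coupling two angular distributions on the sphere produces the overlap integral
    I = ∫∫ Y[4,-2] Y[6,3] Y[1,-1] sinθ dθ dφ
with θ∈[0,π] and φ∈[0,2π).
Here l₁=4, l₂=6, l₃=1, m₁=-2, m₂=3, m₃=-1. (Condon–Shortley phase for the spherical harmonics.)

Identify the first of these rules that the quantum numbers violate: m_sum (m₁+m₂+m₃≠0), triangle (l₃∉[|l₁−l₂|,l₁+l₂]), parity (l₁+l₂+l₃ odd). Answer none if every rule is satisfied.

triangle

m₁+m₂+m₃ = -2 + 3 − 1 = 0  ✓
triangle: |4−6|=2 ≤ l₃=1 ≤ 4+6=10  ✗
parity: l₁+l₂+l₃ = 11 is odd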